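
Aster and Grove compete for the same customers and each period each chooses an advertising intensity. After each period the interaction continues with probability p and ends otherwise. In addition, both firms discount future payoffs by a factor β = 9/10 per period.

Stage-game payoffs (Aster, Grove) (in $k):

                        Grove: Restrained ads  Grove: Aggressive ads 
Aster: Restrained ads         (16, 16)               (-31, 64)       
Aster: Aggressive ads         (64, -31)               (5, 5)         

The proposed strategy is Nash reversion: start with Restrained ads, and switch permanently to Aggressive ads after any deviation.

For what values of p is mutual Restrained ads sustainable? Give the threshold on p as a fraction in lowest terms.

With continuation probability p and discount β, the effective per-period discount factor is βp.
Grim-trigger IC: βp ≥ (64−16)/(64−5) = 48/59.
So p ≥ (48/59)/(9/10) = 160/177.

160/177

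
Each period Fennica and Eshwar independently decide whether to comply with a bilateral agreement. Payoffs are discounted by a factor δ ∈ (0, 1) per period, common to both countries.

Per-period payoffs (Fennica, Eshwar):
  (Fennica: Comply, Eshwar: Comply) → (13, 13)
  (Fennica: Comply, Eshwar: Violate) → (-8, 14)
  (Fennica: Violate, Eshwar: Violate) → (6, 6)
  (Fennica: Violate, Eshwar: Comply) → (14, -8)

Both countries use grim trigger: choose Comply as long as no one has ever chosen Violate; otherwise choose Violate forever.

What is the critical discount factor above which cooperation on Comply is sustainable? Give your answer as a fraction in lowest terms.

13/(1−δ) ≥ 14 + 6δ/(1−δ)
13 ≥ 14 − 8δ
δ ≥ 1/8.

1/8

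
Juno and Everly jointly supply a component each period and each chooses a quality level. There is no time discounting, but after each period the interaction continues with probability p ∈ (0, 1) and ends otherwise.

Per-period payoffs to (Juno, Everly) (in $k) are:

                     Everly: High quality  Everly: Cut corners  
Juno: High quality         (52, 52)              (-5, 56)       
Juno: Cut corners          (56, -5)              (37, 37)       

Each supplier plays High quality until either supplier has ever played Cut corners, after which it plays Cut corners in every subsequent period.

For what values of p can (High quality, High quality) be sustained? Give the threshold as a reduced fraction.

With no time discounting, the continuation probability p plays the role of the discount factor.
Grim-trigger IC: 52/(1−p) ≥ 56 + 37p/(1−p) ⇒ p ≥ (56−52)/(56−37) = 4/19.

4/19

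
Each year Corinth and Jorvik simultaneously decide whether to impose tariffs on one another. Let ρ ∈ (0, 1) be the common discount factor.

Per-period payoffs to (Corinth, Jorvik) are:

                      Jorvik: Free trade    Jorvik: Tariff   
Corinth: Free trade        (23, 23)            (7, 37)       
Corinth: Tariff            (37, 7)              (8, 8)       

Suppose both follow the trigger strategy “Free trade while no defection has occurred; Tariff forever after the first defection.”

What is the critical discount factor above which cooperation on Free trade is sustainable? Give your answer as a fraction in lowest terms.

Cooperation forever yields 23 each period: 23/(1−ρ).
Deviating yields 37 once, then 8 forever: 37 + 8ρ/(1−ρ).
No profitable deviation requires 23/(1−ρ) ≥ 37 + 8ρ/(1−ρ).
Multiplying by (1−ρ): 23 ≥ 37(1−ρ) + 8ρ = 37 − 29ρ.
So 29ρ ≥ 14, i.e. ρ ≥ 14/29.

14/29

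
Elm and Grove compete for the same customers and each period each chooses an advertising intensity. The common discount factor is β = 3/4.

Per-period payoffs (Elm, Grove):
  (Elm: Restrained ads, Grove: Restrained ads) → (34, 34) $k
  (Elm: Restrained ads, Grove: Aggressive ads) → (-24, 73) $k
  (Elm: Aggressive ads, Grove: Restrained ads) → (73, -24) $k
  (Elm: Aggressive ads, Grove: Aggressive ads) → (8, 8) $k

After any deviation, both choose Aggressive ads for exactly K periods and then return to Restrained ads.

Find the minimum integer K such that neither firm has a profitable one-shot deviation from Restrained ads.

3

IC: β(1−β^K)/(1−β) ≥ (73−34)/(34−8) = 3/2.
With β = 3/4: need 1 − β^K ≥ 3/2·(1−3/4)/(3/4), i.e. β^K ≤ 0.5000.
Since (3/4)^2 = 0.5625 and (3/4)^3 = 0.4219, the smallest such K is 3.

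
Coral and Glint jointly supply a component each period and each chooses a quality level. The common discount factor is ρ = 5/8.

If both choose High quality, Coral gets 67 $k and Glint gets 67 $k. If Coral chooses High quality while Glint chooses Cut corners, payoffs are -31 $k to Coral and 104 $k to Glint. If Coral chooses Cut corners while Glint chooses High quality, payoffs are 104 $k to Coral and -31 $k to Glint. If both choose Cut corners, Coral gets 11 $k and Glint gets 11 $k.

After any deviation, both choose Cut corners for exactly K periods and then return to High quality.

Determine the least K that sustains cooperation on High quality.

2

No profitable deviation requires (67−11)(ρ+…+ρ^K) ≥ 104−67, i.e. ρ+…+ρ^K ≥ 37/56 ≈ 0.6607.
With ρ = 5/8, the partial sums are K=1: 0.6250, K=2: 1.0156.
K = 2 is the first length at which the sum reaches 0.6607.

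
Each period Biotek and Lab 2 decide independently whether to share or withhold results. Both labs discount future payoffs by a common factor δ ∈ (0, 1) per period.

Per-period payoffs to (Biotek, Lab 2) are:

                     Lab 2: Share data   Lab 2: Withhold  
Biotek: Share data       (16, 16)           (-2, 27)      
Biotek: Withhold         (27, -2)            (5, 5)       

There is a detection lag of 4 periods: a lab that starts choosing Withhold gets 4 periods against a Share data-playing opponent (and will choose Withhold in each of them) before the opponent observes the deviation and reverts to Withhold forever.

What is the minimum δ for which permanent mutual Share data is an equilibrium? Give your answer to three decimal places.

0.841

The best deviation is to choose Withhold for all 4 undetected periods, earning 27 each, then 5 forever once detected.
Deviation value: 27(1−δ^4)/(1−δ) + 5δ^4/(1−δ); cooperation value: 16/(1−δ).
IC: 16 ≥ 27(1−δ^4) + 5δ^4 = 27 − 22δ^4.
So δ^4 ≥ 11/22 = 1/2, giving δ ≥ (1/2)^(1/4) ≈ 0.841.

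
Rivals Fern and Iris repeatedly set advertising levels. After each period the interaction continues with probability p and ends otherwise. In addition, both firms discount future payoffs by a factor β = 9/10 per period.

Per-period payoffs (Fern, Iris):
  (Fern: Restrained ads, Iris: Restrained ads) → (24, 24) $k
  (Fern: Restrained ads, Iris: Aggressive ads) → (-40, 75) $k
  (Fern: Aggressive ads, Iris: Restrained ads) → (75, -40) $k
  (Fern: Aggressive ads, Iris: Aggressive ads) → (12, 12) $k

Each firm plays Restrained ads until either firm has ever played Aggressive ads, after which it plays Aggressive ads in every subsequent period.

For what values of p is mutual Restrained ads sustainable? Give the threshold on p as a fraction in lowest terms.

Expected continuation weight on next period's payoff is β·p = 9/10·p, which plays the role of the discount factor.
Cooperation requires 9/10·p ≥ (75−24)/(75−12) = 17/21, hence p ≥ 170/189.

170/189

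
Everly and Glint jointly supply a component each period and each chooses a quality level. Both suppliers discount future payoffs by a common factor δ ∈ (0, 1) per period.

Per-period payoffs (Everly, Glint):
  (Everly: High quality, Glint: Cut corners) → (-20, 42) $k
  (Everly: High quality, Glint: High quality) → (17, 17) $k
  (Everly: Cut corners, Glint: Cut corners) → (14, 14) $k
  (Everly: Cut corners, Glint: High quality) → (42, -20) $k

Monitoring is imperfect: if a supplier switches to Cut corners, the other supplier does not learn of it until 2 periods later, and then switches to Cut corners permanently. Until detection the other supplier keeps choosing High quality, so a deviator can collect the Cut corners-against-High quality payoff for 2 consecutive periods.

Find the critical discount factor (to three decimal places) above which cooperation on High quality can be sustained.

The best deviation is to choose Cut corners for all 2 undetected periods, earning 42 each, then 14 forever once detected.
Deviation value: 42(1−δ^2)/(1−δ) + 14δ^2/(1−δ); cooperation value: 17/(1−δ).
IC: 17 ≥ 42(1−δ^2) + 14δ^2 = 42 − 28δ^2.
So δ^2 ≥ 25/28, giving δ ≥ (25/28)^(1/2) ≈ 0.945.

0.945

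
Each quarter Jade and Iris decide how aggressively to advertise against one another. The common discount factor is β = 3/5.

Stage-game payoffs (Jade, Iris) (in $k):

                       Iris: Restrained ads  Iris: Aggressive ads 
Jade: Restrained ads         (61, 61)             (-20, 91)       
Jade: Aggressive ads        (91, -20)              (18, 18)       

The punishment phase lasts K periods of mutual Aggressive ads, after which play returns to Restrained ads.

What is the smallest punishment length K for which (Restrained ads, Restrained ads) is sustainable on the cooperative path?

2

Need Σ_{k=1}^{K} β^k ≥ (91−61)/(61−18) = 0.6977 at β = 3/5.
At K = 1 the sum is 0.6000 < 0.6977; at K = 2 it is 0.9600 ≥ 0.6977.
So the minimum punishment length is K = 2.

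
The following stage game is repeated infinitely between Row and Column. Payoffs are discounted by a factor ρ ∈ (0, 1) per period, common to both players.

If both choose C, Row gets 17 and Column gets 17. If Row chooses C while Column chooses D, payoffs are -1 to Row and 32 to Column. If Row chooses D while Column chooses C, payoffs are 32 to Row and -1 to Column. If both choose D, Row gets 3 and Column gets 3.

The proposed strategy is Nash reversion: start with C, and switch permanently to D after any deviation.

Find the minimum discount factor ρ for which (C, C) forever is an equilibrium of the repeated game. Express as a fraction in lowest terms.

17/(1−ρ) ≥ 32 + 3ρ/(1−ρ)
17 ≥ 32 − 29ρ
ρ ≥ 15/29.

15/29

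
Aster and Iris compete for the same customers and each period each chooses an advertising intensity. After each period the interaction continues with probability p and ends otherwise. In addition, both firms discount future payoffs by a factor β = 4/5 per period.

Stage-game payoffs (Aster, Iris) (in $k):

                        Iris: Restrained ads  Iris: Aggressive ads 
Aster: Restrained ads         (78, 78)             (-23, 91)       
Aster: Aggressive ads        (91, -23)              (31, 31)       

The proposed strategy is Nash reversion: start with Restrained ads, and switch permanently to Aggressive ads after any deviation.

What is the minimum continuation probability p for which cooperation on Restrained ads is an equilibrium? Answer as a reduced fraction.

13/48

Expected continuation weight on next period's payoff is β·p = 4/5·p, which plays the role of the discount factor.
Cooperation requires 4/5·p ≥ (91−78)/(91−31) = 13/60, hence p ≥ 13/48.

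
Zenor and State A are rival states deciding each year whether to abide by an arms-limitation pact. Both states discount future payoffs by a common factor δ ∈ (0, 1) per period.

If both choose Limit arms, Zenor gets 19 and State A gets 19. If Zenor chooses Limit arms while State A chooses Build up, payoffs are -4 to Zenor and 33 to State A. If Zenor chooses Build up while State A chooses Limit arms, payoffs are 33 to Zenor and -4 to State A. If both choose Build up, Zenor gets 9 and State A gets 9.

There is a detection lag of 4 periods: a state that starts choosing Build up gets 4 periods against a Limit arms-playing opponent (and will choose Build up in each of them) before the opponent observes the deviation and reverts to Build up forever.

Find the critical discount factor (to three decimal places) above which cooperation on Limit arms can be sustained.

Deviating for the 4 undetected periods gains 33−19 = 14 per period over cooperation, then loses 19−9 = 10 per period forever once punishment starts.
Gain: 14(1 + δ + … + δ^3); loss: 10·δ^4/(1−δ).
No profitable deviation ⇔ 14(1−δ^4) ≤ 10·δ^4, i.e. δ^4 ≥ 14/(14+10) = 7/12.
Hence δ ≥ (7/12)^(1/4) ≈ 0.874.

0.874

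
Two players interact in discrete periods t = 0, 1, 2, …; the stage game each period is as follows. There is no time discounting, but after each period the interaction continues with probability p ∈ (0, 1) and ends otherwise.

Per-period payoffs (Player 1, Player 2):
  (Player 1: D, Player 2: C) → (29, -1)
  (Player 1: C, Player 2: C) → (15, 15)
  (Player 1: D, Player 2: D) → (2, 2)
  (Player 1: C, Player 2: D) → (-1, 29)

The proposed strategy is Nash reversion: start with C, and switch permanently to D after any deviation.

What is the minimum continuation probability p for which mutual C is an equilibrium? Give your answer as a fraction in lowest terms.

14/27

Expected cooperation value is 15 + p·15 + p²·15 + … = 15/(1−p); deviation gives 29 + p·2/(1−p).
15 ≥ 29(1−p) + 2p ⇒ 27p ≥ 14 ⇒ p ≥ 14/27.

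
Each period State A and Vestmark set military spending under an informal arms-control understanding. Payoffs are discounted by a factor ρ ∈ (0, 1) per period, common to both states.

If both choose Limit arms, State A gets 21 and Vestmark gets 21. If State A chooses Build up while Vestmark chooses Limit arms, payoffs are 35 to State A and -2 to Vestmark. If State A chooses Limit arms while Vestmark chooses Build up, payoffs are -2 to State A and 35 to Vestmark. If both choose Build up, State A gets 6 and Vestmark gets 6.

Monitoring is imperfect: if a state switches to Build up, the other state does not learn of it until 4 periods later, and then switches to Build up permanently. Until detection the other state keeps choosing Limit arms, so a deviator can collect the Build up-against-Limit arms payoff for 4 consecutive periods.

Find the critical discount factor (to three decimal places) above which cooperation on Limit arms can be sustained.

The best deviation is to choose Build up for all 4 undetected periods, earning 35 each, then 6 forever once detected.
Deviation value: 35(1−ρ^4)/(1−ρ) + 6ρ^4/(1−ρ); cooperation value: 21/(1−ρ).
IC: 21 ≥ 35(1−ρ^4) + 6ρ^4 = 35 − 29ρ^4.
So ρ^4 ≥ 14/29, giving ρ ≥ (14/29)^(1/4) ≈ 0.834.

0.834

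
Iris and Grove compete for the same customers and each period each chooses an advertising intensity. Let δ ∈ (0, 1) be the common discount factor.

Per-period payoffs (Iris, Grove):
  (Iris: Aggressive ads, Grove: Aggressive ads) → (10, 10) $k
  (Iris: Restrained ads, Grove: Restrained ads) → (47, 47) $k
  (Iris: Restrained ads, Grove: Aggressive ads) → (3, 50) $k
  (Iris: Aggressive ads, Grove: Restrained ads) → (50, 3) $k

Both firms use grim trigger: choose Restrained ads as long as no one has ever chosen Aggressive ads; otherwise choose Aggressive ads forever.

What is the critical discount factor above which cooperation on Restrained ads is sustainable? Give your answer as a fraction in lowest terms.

3/40

Under grim trigger the critical discount factor is (T−C)/(T−P) with T = 50, C = 47, P = 10.
δ* = (50−47)/(50−10) = 3/40.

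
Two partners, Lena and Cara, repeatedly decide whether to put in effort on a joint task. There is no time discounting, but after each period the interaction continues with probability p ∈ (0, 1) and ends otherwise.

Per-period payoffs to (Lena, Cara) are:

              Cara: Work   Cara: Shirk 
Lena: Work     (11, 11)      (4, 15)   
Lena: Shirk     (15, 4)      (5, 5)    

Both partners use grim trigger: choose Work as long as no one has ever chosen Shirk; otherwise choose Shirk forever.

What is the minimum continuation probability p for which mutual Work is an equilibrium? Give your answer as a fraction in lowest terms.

2/5

Expected cooperation value is 11 + p·11 + p²·11 + … = 11/(1−p); deviation gives 15 + p·5/(1−p).
11 ≥ 15(1−p) + 5p ⇒ 10p ≥ 4 ⇒ p ≥ 4/10 = 2/5.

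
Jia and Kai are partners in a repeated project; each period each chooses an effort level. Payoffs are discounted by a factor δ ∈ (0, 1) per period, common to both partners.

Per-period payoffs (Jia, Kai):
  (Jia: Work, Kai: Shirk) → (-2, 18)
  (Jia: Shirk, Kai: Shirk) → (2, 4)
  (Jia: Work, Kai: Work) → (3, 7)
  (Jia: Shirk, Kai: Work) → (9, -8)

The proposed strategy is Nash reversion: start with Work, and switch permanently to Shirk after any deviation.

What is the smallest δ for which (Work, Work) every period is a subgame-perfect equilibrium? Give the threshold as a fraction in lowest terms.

Jia's threshold: (9−3)/(9−2) = 6/7.
Kai's threshold: (18−7)/(18−4) = 11/14.
6/7 > 11/14, so Jia binds and δ* = 6/7.

6/7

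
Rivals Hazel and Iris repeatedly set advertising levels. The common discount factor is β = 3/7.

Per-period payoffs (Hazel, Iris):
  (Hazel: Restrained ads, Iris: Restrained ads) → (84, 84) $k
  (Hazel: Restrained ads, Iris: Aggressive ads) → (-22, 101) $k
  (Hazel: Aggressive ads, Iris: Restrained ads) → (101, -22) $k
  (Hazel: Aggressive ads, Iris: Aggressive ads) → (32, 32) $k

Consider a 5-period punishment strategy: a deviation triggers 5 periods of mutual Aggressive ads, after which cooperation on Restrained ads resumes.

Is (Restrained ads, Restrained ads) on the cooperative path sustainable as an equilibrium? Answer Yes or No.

Comparing payoff streams over the 6 periods until play realigns: cooperate → 84(1+β+…+β^5); deviate → 101 + 32(β+…+β^5).
Cooperation is sustained iff (84−32)(β+…+β^5) ≥ 101−84.
β+…+β^5 = 3/7·(1−(3/7)^5)/(1−3/7) = 0.7392, and (101−84)/(84−32) = 0.3269.
0.7392 ≥ 0.3269, so cooperation is sustainable.

Yes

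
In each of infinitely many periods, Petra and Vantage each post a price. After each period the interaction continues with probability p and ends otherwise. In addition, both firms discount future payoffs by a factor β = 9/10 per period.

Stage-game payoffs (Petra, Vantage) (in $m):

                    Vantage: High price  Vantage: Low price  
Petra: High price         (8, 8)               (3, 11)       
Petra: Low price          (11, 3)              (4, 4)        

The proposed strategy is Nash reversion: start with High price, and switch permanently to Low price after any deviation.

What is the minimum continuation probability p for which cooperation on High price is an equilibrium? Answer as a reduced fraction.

Expected continuation weight on next period's payoff is β·p = 9/10·p, which plays the role of the discount factor.
Cooperation requires 9/10·p ≥ (11−8)/(11−4) = 3/7, hence p ≥ 10/21.

10/21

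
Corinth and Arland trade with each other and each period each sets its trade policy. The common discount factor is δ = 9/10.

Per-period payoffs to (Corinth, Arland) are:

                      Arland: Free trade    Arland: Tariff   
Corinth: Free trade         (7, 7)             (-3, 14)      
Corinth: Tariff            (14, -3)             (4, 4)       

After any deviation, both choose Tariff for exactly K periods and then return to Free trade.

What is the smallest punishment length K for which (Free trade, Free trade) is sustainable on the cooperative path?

3

No profitable deviation requires (7−4)(δ+…+δ^K) ≥ 14−7, i.e. δ+…+δ^K ≥ 7/3 ≈ 2.3333.
With δ = 9/10, the partial sums are K=1: 0.9000, K=2: 1.7100, K=3: 2.4390.
K = 3 is the first length at which the sum reaches 2.3333.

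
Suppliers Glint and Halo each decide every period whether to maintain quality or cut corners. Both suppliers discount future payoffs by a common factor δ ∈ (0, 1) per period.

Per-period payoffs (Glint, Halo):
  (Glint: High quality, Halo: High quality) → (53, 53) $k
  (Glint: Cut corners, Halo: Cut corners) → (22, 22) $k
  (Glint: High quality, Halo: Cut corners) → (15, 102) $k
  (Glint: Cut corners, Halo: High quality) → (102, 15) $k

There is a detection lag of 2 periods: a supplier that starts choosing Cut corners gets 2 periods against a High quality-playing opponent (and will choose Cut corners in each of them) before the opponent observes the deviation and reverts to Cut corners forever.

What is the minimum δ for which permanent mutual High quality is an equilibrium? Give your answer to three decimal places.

0.783

A deviator earns 102 for 2 periods, then 22 forever; cooperating earns 53 forever. Multiplying the IC by (1−δ):
53 ≥ 102(1−δ^2) + 22δ^2, so 80·δ^2 ≥ 49 and δ^2 ≥ 49/80.
δ ≥ (49/80)^(1/2) ≈ 0.783.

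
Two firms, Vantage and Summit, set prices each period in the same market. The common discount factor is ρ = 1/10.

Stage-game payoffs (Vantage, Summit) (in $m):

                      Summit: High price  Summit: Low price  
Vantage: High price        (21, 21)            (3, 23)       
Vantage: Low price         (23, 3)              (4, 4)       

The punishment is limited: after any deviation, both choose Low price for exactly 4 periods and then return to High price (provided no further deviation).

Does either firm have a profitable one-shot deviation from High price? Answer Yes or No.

Yes

A one-shot deviation gives 23 now, then 4 for 4 periods, then back to 21.
Gain from deviating: (23−21) today; loss: (21−4) in each of the next 4 periods.
No-deviation condition: (21−4)(ρ+…+ρ^4) ≥ 23−21, i.e. ρ+…+ρ^4 ≥ 2/17.
At ρ = 1/10: ρ+…+ρ^4 = 0.1111 < 0.1176.
So cooperation is not sustainable.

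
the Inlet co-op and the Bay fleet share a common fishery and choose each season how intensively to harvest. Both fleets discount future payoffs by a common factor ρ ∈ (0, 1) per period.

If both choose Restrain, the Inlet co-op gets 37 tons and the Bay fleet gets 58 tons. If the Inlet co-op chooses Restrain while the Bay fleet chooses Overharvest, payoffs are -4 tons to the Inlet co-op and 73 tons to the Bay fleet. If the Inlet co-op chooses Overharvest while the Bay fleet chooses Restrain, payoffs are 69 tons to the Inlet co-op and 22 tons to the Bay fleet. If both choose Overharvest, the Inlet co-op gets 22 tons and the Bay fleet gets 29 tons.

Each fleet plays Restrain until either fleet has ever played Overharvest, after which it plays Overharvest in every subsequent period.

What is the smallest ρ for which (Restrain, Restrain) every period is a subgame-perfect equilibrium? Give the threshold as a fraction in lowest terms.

32/47

the Inlet co-op's threshold: (69−37)/(69−22) = 32/47.
the Bay fleet's threshold: (73−58)/(73−29) = 15/44.
32/47 > 15/44, so the Inlet co-op binds and ρ* = 32/47.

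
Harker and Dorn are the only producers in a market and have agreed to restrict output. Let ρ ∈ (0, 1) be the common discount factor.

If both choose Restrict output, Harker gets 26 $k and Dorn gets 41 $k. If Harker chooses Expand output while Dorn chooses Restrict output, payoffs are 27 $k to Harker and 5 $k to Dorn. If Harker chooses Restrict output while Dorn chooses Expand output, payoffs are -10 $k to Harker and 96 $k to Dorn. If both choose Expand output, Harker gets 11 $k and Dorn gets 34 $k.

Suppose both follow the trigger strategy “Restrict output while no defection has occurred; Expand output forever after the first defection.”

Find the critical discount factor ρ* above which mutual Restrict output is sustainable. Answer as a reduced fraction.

55/62

For Harker: deviation gain 27−26 = 1, per-period punishment loss 26−11 = 15. IC gives ρ ≥ 1/16.
For Dorn: gain 55, loss 7 per period, so ρ ≥ 55/62.
The tighter constraint is Dorn's, so cooperation needs ρ ≥ 55/62.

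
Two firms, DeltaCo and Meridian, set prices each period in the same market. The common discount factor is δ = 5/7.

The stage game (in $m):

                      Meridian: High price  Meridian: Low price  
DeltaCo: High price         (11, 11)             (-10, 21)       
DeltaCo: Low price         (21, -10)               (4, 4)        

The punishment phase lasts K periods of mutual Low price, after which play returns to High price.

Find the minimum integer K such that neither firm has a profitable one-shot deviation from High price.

No profitable deviation requires (11−4)(δ+…+δ^K) ≥ 21−11, i.e. δ+…+δ^K ≥ 10/7 ≈ 1.4286.
With δ = 5/7, the partial sums are K=1: 0.7143, K=2: 1.2245, K=3: 1.5889.
K = 3 is the first length at which the sum reaches 1.4286.

3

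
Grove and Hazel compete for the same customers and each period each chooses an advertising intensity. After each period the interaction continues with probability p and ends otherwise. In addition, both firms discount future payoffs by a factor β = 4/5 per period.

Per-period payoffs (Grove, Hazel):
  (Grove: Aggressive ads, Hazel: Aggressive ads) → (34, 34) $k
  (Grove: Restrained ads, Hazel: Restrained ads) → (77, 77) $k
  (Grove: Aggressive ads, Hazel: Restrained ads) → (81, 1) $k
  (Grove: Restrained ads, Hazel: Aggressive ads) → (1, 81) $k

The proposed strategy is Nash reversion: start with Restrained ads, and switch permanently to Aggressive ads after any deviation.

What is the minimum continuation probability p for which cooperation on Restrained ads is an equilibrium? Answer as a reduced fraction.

5/47

With continuation probability p and discount β, the effective per-period discount factor is βp.
Grim-trigger IC: βp ≥ (81−77)/(81−34) = 4/47.
So p ≥ (4/47)/(4/5) = 5/47.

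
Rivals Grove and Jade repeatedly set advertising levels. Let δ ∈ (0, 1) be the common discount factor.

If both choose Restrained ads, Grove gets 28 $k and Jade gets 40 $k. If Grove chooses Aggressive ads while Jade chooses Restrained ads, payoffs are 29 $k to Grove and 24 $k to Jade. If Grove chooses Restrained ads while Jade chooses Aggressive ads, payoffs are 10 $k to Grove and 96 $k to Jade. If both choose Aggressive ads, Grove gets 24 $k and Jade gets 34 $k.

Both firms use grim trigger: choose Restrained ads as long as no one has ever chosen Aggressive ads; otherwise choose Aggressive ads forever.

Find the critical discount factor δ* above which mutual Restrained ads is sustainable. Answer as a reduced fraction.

28/31

Grove's threshold: (29−28)/(29−24) = 1/5.
Jade's threshold: (96−40)/(96−34) = 28/31.
1/5 < 28/31, so Jade binds and δ* = 28/31.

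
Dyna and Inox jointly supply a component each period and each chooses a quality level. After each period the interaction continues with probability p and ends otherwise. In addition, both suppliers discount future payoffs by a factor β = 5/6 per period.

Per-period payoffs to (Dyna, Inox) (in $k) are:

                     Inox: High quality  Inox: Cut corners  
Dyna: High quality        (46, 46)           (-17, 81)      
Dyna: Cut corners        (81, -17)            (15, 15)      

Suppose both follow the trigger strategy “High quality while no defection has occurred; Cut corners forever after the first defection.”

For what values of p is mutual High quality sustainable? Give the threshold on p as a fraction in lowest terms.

7/11

With continuation probability p and discount β, the effective per-period discount factor is βp.
Grim-trigger IC: βp ≥ (81−46)/(81−15) = 35/66.
So p ≥ (35/66)/(5/6) = 7/11.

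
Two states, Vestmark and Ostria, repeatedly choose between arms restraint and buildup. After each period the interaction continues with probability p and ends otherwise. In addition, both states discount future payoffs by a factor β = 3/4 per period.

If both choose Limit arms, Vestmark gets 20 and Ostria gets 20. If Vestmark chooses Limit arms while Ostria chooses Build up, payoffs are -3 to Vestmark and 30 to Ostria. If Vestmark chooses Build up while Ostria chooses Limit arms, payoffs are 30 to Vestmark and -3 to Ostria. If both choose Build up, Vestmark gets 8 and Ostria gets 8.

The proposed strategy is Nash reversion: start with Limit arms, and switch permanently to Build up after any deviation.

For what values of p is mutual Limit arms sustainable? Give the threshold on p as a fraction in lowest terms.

20/33

With continuation probability p and discount β, the effective per-period discount factor is βp.
Grim-trigger IC: βp ≥ (30−20)/(30−8) = 5/11.
So p ≥ (5/11)/(3/4) = 20/33.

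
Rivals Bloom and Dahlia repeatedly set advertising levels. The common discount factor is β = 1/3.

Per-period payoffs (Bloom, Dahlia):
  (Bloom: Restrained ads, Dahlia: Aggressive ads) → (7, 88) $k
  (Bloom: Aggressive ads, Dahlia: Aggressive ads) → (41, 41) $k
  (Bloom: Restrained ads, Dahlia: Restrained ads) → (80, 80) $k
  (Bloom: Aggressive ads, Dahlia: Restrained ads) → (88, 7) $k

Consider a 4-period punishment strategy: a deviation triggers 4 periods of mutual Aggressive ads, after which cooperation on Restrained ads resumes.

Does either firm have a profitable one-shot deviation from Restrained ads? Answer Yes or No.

No

A one-shot deviation gives 88 now, then 41 for 4 periods, then back to 80.
Gain from deviating: (88−80) today; loss: (80−41) in each of the next 4 periods.
No-deviation condition: (80−41)(β+…+β^4) ≥ 88−80, i.e. β+…+β^4 ≥ 8/39.
At β = 1/3: β+…+β^4 = 0.4938 ≥ 0.2051.
So cooperation is sustainable.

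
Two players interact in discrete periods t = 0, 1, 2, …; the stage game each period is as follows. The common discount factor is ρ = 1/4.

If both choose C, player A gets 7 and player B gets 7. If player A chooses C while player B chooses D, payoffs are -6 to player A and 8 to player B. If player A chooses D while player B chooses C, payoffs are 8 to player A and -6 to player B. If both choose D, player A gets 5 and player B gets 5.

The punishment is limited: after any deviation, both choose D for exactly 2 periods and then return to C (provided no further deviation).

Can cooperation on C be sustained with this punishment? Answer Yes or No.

No

Comparing payoff streams over the 3 periods until play realigns: cooperate → 7(1+ρ+…+ρ^2); deviate → 8 + 5(ρ+…+ρ^2).
Cooperation is sustained iff (7−5)(ρ+…+ρ^2) ≥ 8−7.
ρ+…+ρ^2 = 1/4·(1−(1/4)^2)/(1−1/4) = 0.3125, and (8−7)/(7−5) = 0.5000.
0.3125 < 0.5000, so cooperation is not sustainable.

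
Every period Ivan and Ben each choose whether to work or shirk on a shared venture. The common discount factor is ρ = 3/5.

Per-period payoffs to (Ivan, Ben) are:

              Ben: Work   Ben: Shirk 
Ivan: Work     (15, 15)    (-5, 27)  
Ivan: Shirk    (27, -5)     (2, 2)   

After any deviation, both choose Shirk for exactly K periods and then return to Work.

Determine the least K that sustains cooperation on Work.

IC: ρ(1−ρ^K)/(1−ρ) ≥ (27−15)/(15−2) = 12/13.
With ρ = 3/5: need 1 − ρ^K ≥ 12/13·(1−3/5)/(3/5), i.e. ρ^K ≤ 0.3846.
Since (3/5)^1 = 0.6000 and (3/5)^2 = 0.3600, the smallest such K is 2.

2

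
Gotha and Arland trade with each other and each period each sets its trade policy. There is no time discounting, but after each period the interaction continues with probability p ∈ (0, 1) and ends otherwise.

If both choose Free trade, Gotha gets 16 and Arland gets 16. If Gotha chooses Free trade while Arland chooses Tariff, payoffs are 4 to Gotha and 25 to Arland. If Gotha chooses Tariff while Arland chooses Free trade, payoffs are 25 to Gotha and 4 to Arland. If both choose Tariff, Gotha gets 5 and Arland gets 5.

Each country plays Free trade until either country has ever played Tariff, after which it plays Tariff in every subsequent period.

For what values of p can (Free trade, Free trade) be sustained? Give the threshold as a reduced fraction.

9/20

Expected cooperation value is 16 + p·16 + p²·16 + … = 16/(1−p); deviation gives 25 + p·5/(1−p).
16 ≥ 25(1−p) + 5p ⇒ 20p ≥ 9 ⇒ p ≥ 9/20.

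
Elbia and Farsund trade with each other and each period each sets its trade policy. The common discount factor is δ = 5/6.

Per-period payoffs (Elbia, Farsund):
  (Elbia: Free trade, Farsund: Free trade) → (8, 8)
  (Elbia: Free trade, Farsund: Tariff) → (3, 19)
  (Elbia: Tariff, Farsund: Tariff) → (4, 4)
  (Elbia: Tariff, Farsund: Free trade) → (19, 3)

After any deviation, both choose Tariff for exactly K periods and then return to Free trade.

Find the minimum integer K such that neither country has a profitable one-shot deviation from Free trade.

5

Need Σ_{k=1}^{K} δ^k ≥ (19−8)/(8−4) = 2.7500 at δ = 5/6.
At K = 4 the sum is 2.5887 < 2.7500; at K = 5 it is 2.9906 ≥ 2.7500.
So the minimum punishment length is K = 5.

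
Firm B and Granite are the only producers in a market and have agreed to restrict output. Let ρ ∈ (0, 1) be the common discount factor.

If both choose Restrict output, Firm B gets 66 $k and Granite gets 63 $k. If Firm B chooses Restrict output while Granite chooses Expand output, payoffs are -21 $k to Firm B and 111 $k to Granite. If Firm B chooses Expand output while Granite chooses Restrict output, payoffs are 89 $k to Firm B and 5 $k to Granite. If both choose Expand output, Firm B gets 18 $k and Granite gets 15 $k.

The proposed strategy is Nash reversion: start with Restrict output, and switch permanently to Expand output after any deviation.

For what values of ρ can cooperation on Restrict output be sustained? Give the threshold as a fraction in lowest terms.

1/2

For Firm B: deviation gain 89−66 = 23, per-period punishment loss 66−18 = 48. IC gives ρ ≥ 23/71.
For Granite: gain 48, loss 48 per period, so ρ ≥ 48/96 = 1/2.
The tighter constraint is Granite's, so cooperation needs ρ ≥ 1/2.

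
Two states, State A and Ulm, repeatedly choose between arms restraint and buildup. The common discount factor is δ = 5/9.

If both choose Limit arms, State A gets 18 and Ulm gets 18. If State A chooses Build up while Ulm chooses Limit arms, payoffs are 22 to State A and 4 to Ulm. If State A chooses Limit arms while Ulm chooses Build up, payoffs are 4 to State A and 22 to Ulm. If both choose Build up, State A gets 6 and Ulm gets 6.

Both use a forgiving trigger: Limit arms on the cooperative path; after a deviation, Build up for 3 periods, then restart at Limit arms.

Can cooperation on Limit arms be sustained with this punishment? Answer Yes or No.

Comparing payoff streams over the 4 periods until play realigns: cooperate → 18(1+δ+…+δ^3); deviate → 22 + 6(δ+…+δ^3).
Cooperation is sustained iff (18−6)(δ+…+δ^3) ≥ 22−18.
δ+…+δ^3 = 5/9·(1−(5/9)^3)/(1−5/9) = 1.0357, and (22−18)/(18−6) = 0.3333.
1.0357 ≥ 0.3333, so cooperation is sustainable.

Yes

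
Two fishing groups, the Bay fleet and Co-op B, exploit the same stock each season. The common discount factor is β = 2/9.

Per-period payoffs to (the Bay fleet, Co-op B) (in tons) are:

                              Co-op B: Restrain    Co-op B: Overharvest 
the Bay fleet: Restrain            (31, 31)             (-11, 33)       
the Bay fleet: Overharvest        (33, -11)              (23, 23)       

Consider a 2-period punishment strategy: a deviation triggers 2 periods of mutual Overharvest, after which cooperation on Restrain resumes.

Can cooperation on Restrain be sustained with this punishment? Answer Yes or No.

Comparing payoff streams over the 3 periods until play realigns: cooperate → 31(1+β+…+β^2); deviate → 33 + 23(β+…+β^2).
Cooperation is sustained iff (31−23)(β+…+β^2) ≥ 33−31.
β+…+β^2 = 2/9·(1−(2/9)^2)/(1−2/9) = 0.2716, and (33−31)/(31−23) = 0.2500.
0.2716 ≥ 0.2500, so cooperation is sustainable.

Yes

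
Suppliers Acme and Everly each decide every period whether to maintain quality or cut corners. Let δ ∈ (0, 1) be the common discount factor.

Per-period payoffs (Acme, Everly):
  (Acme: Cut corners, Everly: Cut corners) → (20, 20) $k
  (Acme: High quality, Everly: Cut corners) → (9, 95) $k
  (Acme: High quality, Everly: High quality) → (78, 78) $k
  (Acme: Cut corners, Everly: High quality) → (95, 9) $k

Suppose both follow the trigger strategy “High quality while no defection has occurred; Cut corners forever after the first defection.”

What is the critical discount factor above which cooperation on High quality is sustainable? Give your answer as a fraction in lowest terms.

One-period gain from deviating is 95 − 78 = 17. The loss is 78 − 20 = 58 in every subsequent period, with present value 58·δ/(1−δ).
Deviation is unprofitable when 58·δ/(1−δ) ≥ 17, i.e. δ/(1−δ) ≥ 17/58.
Equivalently δ ≥ 17/(17+58) = 17/75.

17/75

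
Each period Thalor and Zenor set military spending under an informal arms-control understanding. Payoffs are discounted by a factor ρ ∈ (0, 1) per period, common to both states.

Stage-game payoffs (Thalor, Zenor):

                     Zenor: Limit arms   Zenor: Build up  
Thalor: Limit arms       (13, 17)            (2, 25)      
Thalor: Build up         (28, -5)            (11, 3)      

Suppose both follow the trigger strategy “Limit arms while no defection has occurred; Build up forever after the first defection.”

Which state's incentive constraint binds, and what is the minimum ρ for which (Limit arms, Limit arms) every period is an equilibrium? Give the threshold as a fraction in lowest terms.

Thalor: cooperation gives 13 each period; deviation gives 28 once then 11 forever.
  13/(1−ρ) ≥ 28 + 11ρ/(1−ρ) ⇒ ρ ≥ 15/17.
Zenor: cooperation gives 17 each period; deviation gives 25 once then 3 forever.
  ρ ≥ 8/22 = 4/11.
Both must hold, so the binding constraint is Thalor's: ρ ≥ 15/17.

Thalor; ρ ≥ 15/17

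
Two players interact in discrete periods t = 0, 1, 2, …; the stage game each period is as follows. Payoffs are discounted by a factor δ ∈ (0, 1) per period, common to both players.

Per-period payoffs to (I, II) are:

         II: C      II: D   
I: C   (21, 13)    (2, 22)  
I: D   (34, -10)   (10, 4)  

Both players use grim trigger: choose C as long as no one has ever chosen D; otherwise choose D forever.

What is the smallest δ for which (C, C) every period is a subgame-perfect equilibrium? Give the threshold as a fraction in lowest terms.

I's threshold: (34−21)/(34−10) = 13/24.
II's threshold: (22−13)/(22−4) = 1/2.
13/24 > 1/2, so I binds and δ* = 13/24.

13/24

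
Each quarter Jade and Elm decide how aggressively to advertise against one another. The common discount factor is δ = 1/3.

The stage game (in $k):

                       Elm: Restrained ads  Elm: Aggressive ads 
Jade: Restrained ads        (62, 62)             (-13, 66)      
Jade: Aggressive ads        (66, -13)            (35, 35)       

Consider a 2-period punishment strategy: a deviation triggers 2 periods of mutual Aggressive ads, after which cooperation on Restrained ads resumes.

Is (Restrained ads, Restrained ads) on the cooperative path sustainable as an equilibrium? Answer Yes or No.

Yes

IC: δ+…+δ^2 ≥ (66−62)/(62−35) = 4/27.
At δ = 1/3: partial sum = 0.4444 ≥ 0.1481. Cooperation sustainable.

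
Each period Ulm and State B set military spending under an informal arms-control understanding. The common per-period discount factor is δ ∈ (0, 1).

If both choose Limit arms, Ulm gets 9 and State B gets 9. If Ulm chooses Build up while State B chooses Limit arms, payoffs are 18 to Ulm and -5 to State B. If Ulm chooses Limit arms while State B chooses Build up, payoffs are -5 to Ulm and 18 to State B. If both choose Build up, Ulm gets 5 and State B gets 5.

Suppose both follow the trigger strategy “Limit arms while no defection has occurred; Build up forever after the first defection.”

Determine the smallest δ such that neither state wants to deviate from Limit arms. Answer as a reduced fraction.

9/13

Cooperation forever yields 9 each period: 9/(1−δ).
Deviating yields 18 once, then 5 forever: 18 + 5δ/(1−δ).
No profitable deviation requires 9/(1−δ) ≥ 18 + 5δ/(1−δ).
Multiplying by (1−δ): 9 ≥ 18(1−δ) + 5δ = 18 − 13δ.
So 13δ ≥ 9, i.e. δ ≥ 9/13.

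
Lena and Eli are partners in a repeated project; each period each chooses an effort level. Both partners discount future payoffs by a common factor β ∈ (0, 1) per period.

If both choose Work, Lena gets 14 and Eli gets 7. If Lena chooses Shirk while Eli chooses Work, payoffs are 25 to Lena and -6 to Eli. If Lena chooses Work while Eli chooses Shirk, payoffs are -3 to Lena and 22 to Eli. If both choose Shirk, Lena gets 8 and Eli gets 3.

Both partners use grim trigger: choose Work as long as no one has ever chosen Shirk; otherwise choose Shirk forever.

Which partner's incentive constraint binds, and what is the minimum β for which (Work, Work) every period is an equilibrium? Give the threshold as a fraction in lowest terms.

Lena's threshold: (25−14)/(25−8) = 11/17.
Eli's threshold: (22−7)/(22−3) = 15/19.
11/17 < 15/19, so Eli binds and β* = 15/19.

Eli; β ≥ 15/19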